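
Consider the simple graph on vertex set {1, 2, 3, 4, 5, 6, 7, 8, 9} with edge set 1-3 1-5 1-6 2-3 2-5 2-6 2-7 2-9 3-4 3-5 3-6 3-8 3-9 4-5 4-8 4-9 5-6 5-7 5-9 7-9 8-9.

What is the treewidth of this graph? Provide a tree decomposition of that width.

Every bag has size at most 4, so the width is 4 − 1 = 3 and tw(G) ≤ 3. On the other hand G contains the 4-clique {3, 4, 8, 9}. A clique must lie in a single bag of any decomposition, so no decomposition can have width below 3. Combining the bounds, tw(G) = 3.

Treewidth 3.
One optimal decomposition is:
Bags: B1 = {2, 3, 5, 6}  B2 = {2, 3, 5, 9}  B3 = {3, 4, 5, 9}  B4 = {1, 3, 5, 6}  B5 = {3, 4, 8, 9}  B6 = {2, 5, 7, 9}
Tree: B1–B2, B2–B3, B1–B4, B3–B5, B2–B6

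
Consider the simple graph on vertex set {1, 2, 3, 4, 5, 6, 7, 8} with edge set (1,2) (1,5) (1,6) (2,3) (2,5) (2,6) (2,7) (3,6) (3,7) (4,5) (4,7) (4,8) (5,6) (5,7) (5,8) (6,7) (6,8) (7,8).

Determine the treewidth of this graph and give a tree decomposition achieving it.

Treewidth 3.
One such decomposition:
Bags: B1 = {2, 5, 6, 7}  B2 = {2, 3, 6, 7}  B3 = {5, 6, 7, 8}  B4 = {1, 2, 5, 6}  B5 = {4, 5, 7, 8}
Tree: B1–B2, B1–B3, B1–B4, B3–B5

Every bag has size at most 4, so the width is 4 − 1 = 3 and tw(G) ≤ 3. On the other hand G contains the 4-clique {2, 3, 6, 7}. A clique must lie in a single bag of any decomposition, so no decomposition can have width below 3. Hence tw(G) = 3 exactly.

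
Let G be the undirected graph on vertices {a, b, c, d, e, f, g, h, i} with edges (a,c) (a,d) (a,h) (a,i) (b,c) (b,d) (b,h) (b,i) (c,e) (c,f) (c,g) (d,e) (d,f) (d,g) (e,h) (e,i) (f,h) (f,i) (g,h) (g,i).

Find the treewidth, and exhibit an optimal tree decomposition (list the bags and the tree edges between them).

Treewidth 4.
One optimal decomposition is:
Bags: B1 = {c, d, e, h, i}  B2 = {c, d, f, h, i}  B3 = {a, c, d, h, i}  B4 = {b, c, d, h, i}  B5 = {c, d, g, h, i}
Tree: B1–B2, B2–B3, B3–B4, B4–B5

Each bag holds 5 vertices, so the decomposition has width 4, which upper-bounds the treewidth. For the lower bound: the 5 vertex sets {c,e}, {d,f}, {a,h}, {i}, {b} are disjoint, each induces a connected subgraph, and every pair is joined by at least one edge of G. Contracting each set to a single vertex therefore yields K_{5} as a minor, and since treewidth is minor-monotone, tw(G) ≥ tw(K_{5}) = 4. The upper and lower bounds meet at 4, so that is the treewidth.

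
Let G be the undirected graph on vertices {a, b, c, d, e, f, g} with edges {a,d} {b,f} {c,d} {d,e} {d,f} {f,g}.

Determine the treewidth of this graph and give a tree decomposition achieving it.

Every bag has size at most 2, so the width is 2 − 1 = 1 and tw(G) ≤ 1. Any graph with an edge has treewidth ≥ 1, and G has the edge d–f. Hence tw(G) = 1 exactly.

Treewidth 1.
One optimal decomposition is:
Bags: B1 = {d, f}  B2 = {b, f}  B3 = {c, d}  B4 = {d, e}  B5 = {f, g}  B6 = {a, d}
Tree: B1–B2, B1–B3, B3–B4, B1–B5, B4–B6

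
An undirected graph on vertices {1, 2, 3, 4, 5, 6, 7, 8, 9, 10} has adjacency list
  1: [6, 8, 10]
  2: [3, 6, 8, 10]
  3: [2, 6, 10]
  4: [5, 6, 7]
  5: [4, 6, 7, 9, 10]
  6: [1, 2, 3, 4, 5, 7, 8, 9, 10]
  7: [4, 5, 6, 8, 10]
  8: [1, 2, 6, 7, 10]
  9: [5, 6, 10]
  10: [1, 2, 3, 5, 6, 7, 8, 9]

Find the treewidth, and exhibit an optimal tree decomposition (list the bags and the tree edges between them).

Treewidth 3.
Bags: B1 = {6, 7, 8, 10}  B2 = {5, 6, 7, 10}  B3 = {1, 6, 8, 10}  B4 = {2, 6, 8, 10}  B5 = {5, 6, 9, 10}  B6 = {4, 5, 6, 7}  B7 = {2, 3, 6, 10}
Tree: B1–B2, B1–B3, B1–B4, B2–B5, B2–B6, B4–B7

The largest bag has 4 vertices, giving width 3; this decomposition certifies tw(G) ≤ 3. For the lower bound, the 4 vertices {1, 6, 8, 10} are pairwise adjacent, and any tree decomposition puts a clique entirely inside one bag — forcing width ≥ 3. Combining the bounds, tw(G) = 3.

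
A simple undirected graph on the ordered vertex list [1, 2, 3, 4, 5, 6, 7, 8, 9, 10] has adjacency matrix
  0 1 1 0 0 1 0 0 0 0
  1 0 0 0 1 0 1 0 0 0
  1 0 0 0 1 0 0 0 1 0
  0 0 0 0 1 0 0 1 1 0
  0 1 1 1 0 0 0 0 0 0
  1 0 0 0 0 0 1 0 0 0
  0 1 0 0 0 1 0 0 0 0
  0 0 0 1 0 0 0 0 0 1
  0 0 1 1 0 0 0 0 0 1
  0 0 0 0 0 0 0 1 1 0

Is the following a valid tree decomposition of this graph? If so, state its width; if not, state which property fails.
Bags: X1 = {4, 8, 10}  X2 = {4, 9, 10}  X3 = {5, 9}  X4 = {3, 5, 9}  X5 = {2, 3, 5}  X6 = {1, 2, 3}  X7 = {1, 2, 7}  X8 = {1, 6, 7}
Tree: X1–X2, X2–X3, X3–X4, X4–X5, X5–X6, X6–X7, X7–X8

A tree decomposition must satisfy three properties: every vertex lies in some bag; for every edge, both endpoints lie together in some bag; and for every vertex, the bags containing it form a connected subtree. Here edge (4,5) lies in no bag, so the decomposition is invalid.

No — edge (4,5) lies in no bag.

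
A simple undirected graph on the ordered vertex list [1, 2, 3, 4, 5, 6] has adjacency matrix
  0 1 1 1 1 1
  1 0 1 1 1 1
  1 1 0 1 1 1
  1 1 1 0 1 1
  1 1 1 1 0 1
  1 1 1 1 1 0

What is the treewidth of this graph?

5

A width-5 tree decomposition is:
Bags: B1 = {1, 2, 3, 4, 5, 6}
Tree: (single bag)
With just one bag of size 6, the width is 6 − 1 = 5, so tw(G) ≤ 5. Conversely, {1, 2, 3, 4, 5, 6} is a clique of size 6, and the vertices of any clique must share a bag in every tree decomposition; so some bag has ≥ 6 vertices and tw(G) ≥ 5. The upper and lower bounds meet at 5, so that is the treewidth.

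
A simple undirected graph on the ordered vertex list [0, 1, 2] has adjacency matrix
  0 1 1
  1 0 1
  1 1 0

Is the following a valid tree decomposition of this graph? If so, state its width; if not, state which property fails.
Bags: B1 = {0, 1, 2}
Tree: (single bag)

Yes; width 2.

Checking the three conditions: (i) the bags cover all of {0, 1, 2}; (ii) for each edge, some bag contains both endpoints; (iii) the bags containing any fixed vertex form a subtree. All hold, so the decomposition is valid with width 3 − 1 = 2.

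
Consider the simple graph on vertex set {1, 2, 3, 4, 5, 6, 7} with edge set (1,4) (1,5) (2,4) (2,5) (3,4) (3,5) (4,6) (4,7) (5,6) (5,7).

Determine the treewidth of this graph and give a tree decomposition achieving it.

The largest bag has 3 vertices, giving width 2; this decomposition certifies tw(G) ≤ 2. The edges 5–3–4–2–5 form a cycle, so G is not a tree and its treewidth is at least 2. Combining the bounds, tw(G) = 2.

Treewidth 2.
Bags: B1 = {3, 4, 5}  B2 = {2, 4, 5}  B3 = {4, 5, 7}  B4 = {1, 4, 5}  B5 = {4, 5, 6}
Tree: B1–B2, B2–B3, B3–B4, B4–B5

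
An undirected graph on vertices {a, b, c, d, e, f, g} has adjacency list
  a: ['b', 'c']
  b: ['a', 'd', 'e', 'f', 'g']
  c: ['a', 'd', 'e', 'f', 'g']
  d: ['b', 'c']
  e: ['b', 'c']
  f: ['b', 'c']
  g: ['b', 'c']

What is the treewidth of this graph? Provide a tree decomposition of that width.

Treewidth 2.
One optimal decomposition is:
Bags: B1 = {b, c, e}  B2 = {a, b, c}  B3 = {b, c, f}  B4 = {b, c, g}  B5 = {b, c, d}
Tree: B1–B2, B2–B3, B3–B4, B4–B5

The largest bag has 3 vertices, giving width 2; this decomposition certifies tw(G) ≤ 2. Since c–e–b–a–c is a cycle in G, G is not acyclic. Forests are exactly the graphs of treewidth ≤ 1, so tw(G) ≥ 2. Hence tw(G) = 2 exactly.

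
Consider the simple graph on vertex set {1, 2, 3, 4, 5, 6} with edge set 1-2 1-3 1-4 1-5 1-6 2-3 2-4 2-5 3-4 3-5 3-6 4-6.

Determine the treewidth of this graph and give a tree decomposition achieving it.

Each bag holds 4 vertices, so the decomposition has width 3, which upper-bounds the treewidth. Conversely, {1, 2, 3, 4} is a clique of size 4, and the vertices of any clique must share a bag in every tree decomposition; so some bag has ≥ 4 vertices and tw(G) ≥ 3. Combining the bounds, tw(G) = 3.

Treewidth 3.
One optimal decomposition is:
Bags: B1 = {1, 2, 3, 4}  B2 = {1, 3, 4, 6}  B3 = {1, 2, 3, 5}
Tree: B1–B2, B1–B3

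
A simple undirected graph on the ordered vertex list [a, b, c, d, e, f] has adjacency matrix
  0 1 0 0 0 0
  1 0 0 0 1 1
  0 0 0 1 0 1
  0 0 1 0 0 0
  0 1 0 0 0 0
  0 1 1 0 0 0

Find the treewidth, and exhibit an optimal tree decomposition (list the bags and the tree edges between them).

Every bag has size at most 2, so the width is 2 − 1 = 1 and tw(G) ≤ 1. Since G has at least one edge (e.g. b–e), it is not an edgeless graph, so tw(G) ≥ 1. Hence tw(G) = 1 exactly.

Treewidth 1.
Bags: B1 = {b, e}  B2 = {b, f}  B3 = {c, f}  B4 = {c, d}  B5 = {a, b}
Tree: B1–B2, B2–B3, B3–B4, B2–B5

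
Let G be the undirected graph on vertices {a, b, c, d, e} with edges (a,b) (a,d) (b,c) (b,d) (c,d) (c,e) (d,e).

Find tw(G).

A width-2 tree decomposition is:
Bags: B1 = {b, c, d}  B2 = {c, d, e}  B3 = {a, b, d}
Tree: B1–B2, B1–B3
Each bag holds 3 vertices, so the decomposition has width 2, which upper-bounds the treewidth. Conversely, {c, d, e} is a clique of size 3, and the vertices of any clique must share a bag in every tree decomposition; so some bag has ≥ 3 vertices and tw(G) ≥ 2. The upper and lower bounds meet at 2, so that is the treewidth.

2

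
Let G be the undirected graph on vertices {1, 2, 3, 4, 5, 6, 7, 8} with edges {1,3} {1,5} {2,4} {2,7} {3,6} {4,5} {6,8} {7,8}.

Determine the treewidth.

2

A width-2 tree decomposition is:
Bags: B1 = {1, 3, 5}  B2 = {3, 4, 5}  B3 = {2, 3, 4}  B4 = {2, 3, 7}  B5 = {3, 7, 8}  B6 = {3, 6, 8}
Tree: B1–B2, B2–B3, B3–B4, B4–B5, B5–B6
Each bag holds 3 vertices, so the decomposition has width 2, which upper-bounds the treewidth. For the lower bound, G contains the cycle 3–1–5–4–2–7–8–6–3, so G is not a forest; only forests have treewidth ≤ 1, hence tw(G) ≥ 2. The upper and lower bounds meet at 2, so that is the treewidth.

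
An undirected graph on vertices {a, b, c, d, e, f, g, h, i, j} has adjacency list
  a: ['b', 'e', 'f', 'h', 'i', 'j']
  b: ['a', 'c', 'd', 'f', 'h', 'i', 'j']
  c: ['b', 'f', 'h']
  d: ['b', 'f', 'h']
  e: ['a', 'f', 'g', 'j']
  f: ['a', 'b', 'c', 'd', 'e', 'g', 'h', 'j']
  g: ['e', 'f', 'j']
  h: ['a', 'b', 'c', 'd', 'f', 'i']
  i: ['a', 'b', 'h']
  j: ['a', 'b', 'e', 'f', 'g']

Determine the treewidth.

A width-3 tree decomposition is:
Bags: B1 = {b, c, f, h}  B2 = {a, b, f, h}  B3 = {a, b, f, j}  B4 = {a, e, f, j}  B5 = {b, d, f, h}  B6 = {a, b, h, i}  B7 = {e, f, g, j}
Tree: B1–B2, B2–B3, B3–B4, B1–B5, B2–B6, B4–B7
Each bag holds 4 vertices, so the decomposition has width 3, which upper-bounds the treewidth. On the other hand G contains the 4-clique {e, f, g, j}. A clique must lie in a single bag of any decomposition, so no decomposition can have width below 3. Hence tw(G) = 3 exactly.

3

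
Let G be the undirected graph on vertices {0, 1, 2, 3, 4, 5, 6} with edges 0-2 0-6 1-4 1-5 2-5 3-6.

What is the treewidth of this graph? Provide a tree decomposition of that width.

Treewidth 1.
One optimal decomposition is:
Bags: B1 = {1, 4}  B2 = {1, 5}  B3 = {2, 5}  B4 = {0, 2}  B5 = {0, 6}  B6 = {3, 6}
Tree: B1–B2, B2–B3, B3–B4, B4–B5, B5–B6

Each bag holds 2 vertices, so the decomposition has width 1, which upper-bounds the treewidth. G has an edge, so its treewidth is at least 1. Hence tw(G) = 1 exactly.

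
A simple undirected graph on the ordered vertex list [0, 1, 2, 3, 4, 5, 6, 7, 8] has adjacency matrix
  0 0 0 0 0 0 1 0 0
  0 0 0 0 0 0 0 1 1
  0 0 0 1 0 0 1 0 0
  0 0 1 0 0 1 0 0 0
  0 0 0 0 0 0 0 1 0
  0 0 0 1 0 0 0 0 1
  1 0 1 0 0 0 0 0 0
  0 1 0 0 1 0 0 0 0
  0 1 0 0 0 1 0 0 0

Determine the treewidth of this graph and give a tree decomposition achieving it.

Treewidth 1.
One optimal decomposition is:
Bags: B1 = {0, 6}  B2 = {2, 6}  B3 = {2, 3}  B4 = {3, 5}  B5 = {5, 8}  B6 = {1, 8}  B7 = {1, 7}  B8 = {4, 7}
Tree: B1–B2, B2–B3, B3–B4, B4–B5, B5–B6, B6–B7, B7–B8

Every bag has size at most 2, so the width is 2 − 1 = 1 and tw(G) ≤ 1. Since G has at least one edge (e.g. 0–6), it is not an edgeless graph, so tw(G) ≥ 1. The upper and lower bounds meet at 1, so that is the treewidth.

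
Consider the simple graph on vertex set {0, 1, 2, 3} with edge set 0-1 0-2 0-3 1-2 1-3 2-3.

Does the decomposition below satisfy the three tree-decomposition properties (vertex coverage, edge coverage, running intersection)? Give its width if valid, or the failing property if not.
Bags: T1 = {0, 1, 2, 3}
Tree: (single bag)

Yes; width 3.

Vertex coverage: the bags together contain {0, 1, 2, 3}, the full vertex set. Edge coverage: each edge of G has both endpoints in at least one bag. Running intersection: for every vertex, the bags containing it form a connected subtree. All three properties hold, so this is a valid tree decomposition of width max|bag| − 1 = 3, and hence tw(G) ≤ 3.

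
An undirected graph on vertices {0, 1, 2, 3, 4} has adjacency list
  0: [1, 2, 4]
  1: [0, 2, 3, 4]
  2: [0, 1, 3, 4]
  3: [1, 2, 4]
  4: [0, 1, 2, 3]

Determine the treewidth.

3

A width-3 tree decomposition is:
Bags: B1 = {1, 2, 3, 4}  B2 = {0, 1, 2, 4}
Tree: B1–B2
Each bag holds 4 vertices, so the decomposition has width 3, which upper-bounds the treewidth. On the other hand G contains the 4-clique {0, 1, 2, 4}. A clique must lie in a single bag of any decomposition, so no decomposition can have width below 3. Combining the bounds, tw(G) = 3.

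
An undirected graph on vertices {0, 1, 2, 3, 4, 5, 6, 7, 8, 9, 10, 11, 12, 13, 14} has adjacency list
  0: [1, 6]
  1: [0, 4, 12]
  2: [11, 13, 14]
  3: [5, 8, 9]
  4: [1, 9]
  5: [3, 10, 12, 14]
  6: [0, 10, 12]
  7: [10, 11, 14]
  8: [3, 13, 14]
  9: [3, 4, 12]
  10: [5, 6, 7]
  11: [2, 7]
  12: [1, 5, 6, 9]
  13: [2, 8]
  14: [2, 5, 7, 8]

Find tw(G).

3

A width-3 tree decomposition is:
Bags: B1 = {0, 1, 4, 6}  B2 = {1, 4, 6, 12}  B3 = {4, 6, 9, 12}  B4 = {6, 9, 10, 12}  B5 = {5, 9, 10, 12}  B6 = {3, 5, 9, 10}  B7 = {3, 5, 7, 10}  B8 = {3, 5, 7, 14}  B9 = {3, 7, 8, 14}  B10 = {7, 8, 11, 14}  B11 = {2, 8, 11, 14}  B12 = {2, 8, 11, 13}
Tree: B1–B2, B2–B3, B3–B4, B4–B5, B5–B6, B6–B7, B7–B8, B8–B9, B9–B10, B10–B11, B11–B12
Each bag holds 4 vertices, so the decomposition has width 3, which upper-bounds the treewidth. For the lower bound: the 4 vertex sets {0,1,4}, {6}, {12}, {3,5,9,10} are disjoint, each induces a connected subgraph, and every pair is joined by at least one edge of G. Contracting each set to a single vertex therefore yields K_{4} as a minor, and since treewidth is minor-monotone, tw(G) ≥ tw(K_{4}) = 3. Therefore the treewidth is 3.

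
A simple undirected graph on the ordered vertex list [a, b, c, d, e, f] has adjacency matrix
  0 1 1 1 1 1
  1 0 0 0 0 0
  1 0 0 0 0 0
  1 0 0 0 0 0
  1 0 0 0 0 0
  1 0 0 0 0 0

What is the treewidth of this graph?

1

A width-1 tree decomposition is:
Bags: B1 = {a, b}  B2 = {a, e}  B3 = {a, c}  B4 = {a, f}  B5 = {a, d}
Tree: B1–B2, B2–B3, B1–B4, B4–B5
The largest bag has 2 vertices, giving width 1; this decomposition certifies tw(G) ≤ 1. G has an edge, so its treewidth is at least 1. Combining the bounds, tw(G) = 1.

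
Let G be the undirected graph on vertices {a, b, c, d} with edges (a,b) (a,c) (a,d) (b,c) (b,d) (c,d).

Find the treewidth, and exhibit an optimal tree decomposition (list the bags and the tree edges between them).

A single bag containing all 4 vertices is trivially a valid decomposition of width 3. Conversely, {a, b, c, d} is a clique of size 4, and the vertices of any clique must share a bag in every tree decomposition; so some bag has ≥ 4 vertices and tw(G) ≥ 3. Hence tw(G) = 3 exactly.

Treewidth 3.
One optimal decomposition is:
Bags: B1 = {a, b, c, d}
Tree: (single bag)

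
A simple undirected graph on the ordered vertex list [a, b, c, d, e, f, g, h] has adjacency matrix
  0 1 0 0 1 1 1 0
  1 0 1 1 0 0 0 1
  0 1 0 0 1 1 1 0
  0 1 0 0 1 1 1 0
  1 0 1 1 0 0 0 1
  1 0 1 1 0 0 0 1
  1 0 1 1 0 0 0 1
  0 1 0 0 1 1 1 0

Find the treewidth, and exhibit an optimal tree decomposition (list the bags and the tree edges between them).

Treewidth 4.
Bags: B1 = {a, c, d, g, h}  B2 = {a, c, d, f, h}  B3 = {a, c, d, e, h}  B4 = {a, b, c, d, h}
Tree: B1–B2, B2–B3, B3–B4

Every bag has size at most 5, so the width is 5 − 1 = 4 and tw(G) ≤ 4. For the lower bound: the 5 vertex sets {g,h}, {a,f}, {c,e}, {d}, {b} are disjoint, each induces a connected subgraph, and every pair is joined by at least one edge of G. Contracting each set to a single vertex therefore yields K_{5} as a minor, and since treewidth is minor-monotone, tw(G) ≥ tw(K_{5}) = 4. Hence tw(G) = 4 exactly.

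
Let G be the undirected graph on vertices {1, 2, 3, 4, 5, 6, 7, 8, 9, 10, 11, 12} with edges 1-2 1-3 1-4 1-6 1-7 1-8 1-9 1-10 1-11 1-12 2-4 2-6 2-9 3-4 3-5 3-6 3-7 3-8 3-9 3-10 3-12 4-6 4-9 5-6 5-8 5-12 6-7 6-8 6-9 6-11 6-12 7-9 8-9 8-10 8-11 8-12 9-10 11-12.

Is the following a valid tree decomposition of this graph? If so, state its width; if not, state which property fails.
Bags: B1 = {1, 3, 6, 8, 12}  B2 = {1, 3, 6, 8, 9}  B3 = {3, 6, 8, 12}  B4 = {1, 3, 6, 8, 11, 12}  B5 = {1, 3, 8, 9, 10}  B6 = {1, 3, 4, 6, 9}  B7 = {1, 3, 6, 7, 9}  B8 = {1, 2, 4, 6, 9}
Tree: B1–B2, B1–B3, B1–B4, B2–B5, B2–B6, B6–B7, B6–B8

No — vertex 5 appears in no bag.

A tree decomposition must satisfy three properties: every vertex lies in some bag; for every edge, both endpoints lie together in some bag; and for every vertex, the bags containing it form a connected subtree. Here vertex 5 appears in no bag, so the decomposition is invalid.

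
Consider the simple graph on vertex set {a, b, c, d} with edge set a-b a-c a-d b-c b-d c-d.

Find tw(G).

3

A width-3 tree decomposition is:
Bags: B1 = {a, b, c, d}
Tree: (single bag)
With just one bag of size 4, the width is 4 − 1 = 3, so tw(G) ≤ 3. On the other hand G contains the 4-clique {a, b, c, d}. A clique must lie in a single bag of any decomposition, so no decomposition can have width below 3. Therefore the treewidth is 3.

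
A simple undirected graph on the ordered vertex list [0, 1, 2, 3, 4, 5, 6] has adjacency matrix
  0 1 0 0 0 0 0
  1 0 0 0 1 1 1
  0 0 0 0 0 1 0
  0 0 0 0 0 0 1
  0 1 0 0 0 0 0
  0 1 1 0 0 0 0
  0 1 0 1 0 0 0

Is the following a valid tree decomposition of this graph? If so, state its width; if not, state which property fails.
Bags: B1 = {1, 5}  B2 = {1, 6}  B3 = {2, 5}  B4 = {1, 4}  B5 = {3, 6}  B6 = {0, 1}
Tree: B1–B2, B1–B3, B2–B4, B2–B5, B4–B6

Checking the three conditions: (i) the bags cover all of {0, 1, 2, 3, 4, 5, 6}; (ii) for each edge, some bag contains both endpoints; (iii) the bags containing any fixed vertex form a subtree. All hold, so the decomposition is valid with width 2 − 1 = 1.

Yes; width 1.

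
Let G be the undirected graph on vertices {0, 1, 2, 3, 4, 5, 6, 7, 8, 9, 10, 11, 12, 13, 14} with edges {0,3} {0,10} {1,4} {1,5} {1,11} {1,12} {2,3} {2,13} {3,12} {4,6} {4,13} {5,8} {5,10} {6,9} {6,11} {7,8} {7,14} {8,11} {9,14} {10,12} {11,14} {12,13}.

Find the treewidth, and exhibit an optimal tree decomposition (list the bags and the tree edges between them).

Each bag holds 4 vertices, so the decomposition has width 3, which upper-bounds the treewidth. For the lower bound: the 4 vertex sets {0,2,3}, {10}, {12}, {1,4,5,13} are disjoint, each induces a connected subgraph, and every pair is joined by at least one edge of G. Contracting each set to a single vertex therefore yields K_{4} as a minor, and since treewidth is minor-monotone, tw(G) ≥ tw(K_{4}) = 3. The upper and lower bounds meet at 3, so that is the treewidth.

Treewidth 3.
One such decomposition:
Bags: B1 = {0, 2, 3, 10}  B2 = {2, 3, 10, 12}  B3 = {2, 10, 12, 13}  B4 = {5, 10, 12, 13}  B5 = {1, 5, 12, 13}  B6 = {1, 4, 5, 13}  B7 = {1, 4, 5, 8}  B8 = {1, 4, 8, 11}  B9 = {4, 6, 8, 11}  B10 = {6, 7, 8, 11}  B11 = {6, 7, 11, 14}  B12 = {6, 7, 9, 14}
Tree: B1–B2, B2–B3, B3–B4, B4–B5, B5–B6, B6–B7, B7–B8, B8–B9, B9–B10, B10–B11, B11–B12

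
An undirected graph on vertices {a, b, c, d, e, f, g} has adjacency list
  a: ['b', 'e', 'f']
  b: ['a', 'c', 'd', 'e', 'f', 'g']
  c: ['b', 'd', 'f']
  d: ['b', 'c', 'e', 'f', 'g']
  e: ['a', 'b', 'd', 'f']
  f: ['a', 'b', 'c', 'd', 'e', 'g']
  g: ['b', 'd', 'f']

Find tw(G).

A width-3 tree decomposition is:
Bags: B1 = {b, d, e, f}  B2 = {b, d, f, g}  B3 = {a, b, e, f}  B4 = {b, c, d, f}
Tree: B1–B2, B1–B3, B1–B4
The largest bag has 4 vertices, giving width 3; this decomposition certifies tw(G) ≤ 3. Conversely, {b, d, f, g} is a clique of size 4, and the vertices of any clique must share a bag in every tree decomposition; so some bag has ≥ 4 vertices and tw(G) ≥ 3. Combining the bounds, tw(G) = 3.

3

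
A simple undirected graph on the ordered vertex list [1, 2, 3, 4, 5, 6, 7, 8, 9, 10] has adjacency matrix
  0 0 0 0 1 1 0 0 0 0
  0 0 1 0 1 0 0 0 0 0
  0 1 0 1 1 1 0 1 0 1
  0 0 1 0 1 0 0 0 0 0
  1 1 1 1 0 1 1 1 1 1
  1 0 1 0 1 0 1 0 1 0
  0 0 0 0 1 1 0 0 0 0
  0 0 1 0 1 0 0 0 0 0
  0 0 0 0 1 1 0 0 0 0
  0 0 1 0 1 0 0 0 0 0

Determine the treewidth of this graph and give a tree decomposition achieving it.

The largest bag has 3 vertices, giving width 2; this decomposition certifies tw(G) ≤ 2. Conversely, {1, 5, 6} is a clique of size 3, and the vertices of any clique must share a bag in every tree decomposition; so some bag has ≥ 3 vertices and tw(G) ≥ 2. Combining the bounds, tw(G) = 2.

Treewidth 2.
Bags: B1 = {5, 6, 9}  B2 = {3, 5, 6}  B3 = {3, 5, 8}  B4 = {2, 3, 5}  B5 = {3, 5, 10}  B6 = {1, 5, 6}  B7 = {5, 6, 7}  B8 = {3, 4, 5}
Tree: B1–B2, B2–B3, B2–B4, B3–B5, B1–B6, B1–B7, B2–B8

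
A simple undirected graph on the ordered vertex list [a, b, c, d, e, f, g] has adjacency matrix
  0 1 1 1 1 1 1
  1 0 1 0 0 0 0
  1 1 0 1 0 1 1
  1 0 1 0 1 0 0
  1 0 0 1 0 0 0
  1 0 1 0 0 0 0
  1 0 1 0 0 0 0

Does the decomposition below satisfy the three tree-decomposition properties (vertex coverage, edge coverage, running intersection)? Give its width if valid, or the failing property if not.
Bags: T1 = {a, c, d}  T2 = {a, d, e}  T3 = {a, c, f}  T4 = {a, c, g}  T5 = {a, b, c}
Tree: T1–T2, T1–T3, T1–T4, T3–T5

Vertex coverage: the bags together contain {a, b, c, d, e, f, g}, the full vertex set. Edge coverage: each edge of G has both endpoints in at least one bag. Running intersection: for every vertex, the bags containing it form a connected subtree. All three properties hold, so this is a valid tree decomposition of width max|bag| − 1 = 2, and hence tw(G) ≤ 2.

Yes; width 2.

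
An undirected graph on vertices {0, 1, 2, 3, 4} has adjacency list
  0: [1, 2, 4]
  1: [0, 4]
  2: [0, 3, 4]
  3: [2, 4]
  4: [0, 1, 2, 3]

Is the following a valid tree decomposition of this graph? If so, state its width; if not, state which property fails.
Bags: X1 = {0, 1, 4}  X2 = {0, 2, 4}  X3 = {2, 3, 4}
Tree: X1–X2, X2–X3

Yes; width 2.

Vertex coverage: the bags together contain {0, 1, 2, 3, 4}, the full vertex set. Edge coverage: each edge of G has both endpoints in at least one bag. Running intersection: for every vertex, the bags containing it form a connected subtree. All three properties hold, so this is a valid tree decomposition of width max|bag| − 1 = 2, and hence tw(G) ≤ 2.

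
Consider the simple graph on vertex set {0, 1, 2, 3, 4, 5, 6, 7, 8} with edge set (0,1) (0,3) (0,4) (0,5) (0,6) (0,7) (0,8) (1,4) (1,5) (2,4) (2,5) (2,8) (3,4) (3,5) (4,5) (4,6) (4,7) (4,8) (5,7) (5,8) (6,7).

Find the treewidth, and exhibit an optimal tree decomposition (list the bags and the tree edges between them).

Treewidth 3.
Bags: B1 = {0, 4, 6, 7}  B2 = {0, 4, 5, 7}  B3 = {0, 4, 5, 8}  B4 = {2, 4, 5, 8}  B5 = {0, 1, 4, 5}  B6 = {0, 3, 4, 5}
Tree: B1–B2, B2–B3, B3–B4, B2–B5, B5–B6

Every bag has size at most 4, so the width is 4 − 1 = 3 and tw(G) ≤ 3. For the lower bound, the 4 vertices {0, 4, 5, 8} are pairwise adjacent, and any tree decomposition puts a clique entirely inside one bag — forcing width ≥ 3. The upper and lower bounds meet at 3, so that is the treewidth.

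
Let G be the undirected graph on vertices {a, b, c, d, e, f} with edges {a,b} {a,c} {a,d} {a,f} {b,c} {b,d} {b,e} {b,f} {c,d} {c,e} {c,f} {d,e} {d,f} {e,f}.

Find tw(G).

4

A width-4 tree decomposition is:
Bags: B1 = {b, c, d, e, f}  B2 = {a, b, c, d, f}
Tree: B1–B2
Each bag holds 5 vertices, so the decomposition has width 4, which upper-bounds the treewidth. Conversely, {b, c, d, e, f} is a clique of size 5, and the vertices of any clique must share a bag in every tree decomposition; so some bag has ≥ 5 vertices and tw(G) ≥ 4. Therefore the treewidth is 4.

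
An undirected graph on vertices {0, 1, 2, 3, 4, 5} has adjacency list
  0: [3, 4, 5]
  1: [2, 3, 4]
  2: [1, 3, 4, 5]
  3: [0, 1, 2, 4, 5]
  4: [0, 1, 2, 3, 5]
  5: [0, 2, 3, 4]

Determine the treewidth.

A width-3 tree decomposition is:
Bags: B1 = {2, 3, 4, 5}  B2 = {1, 2, 3, 4}  B3 = {0, 3, 4, 5}
Tree: B1–B2, B1–B3
Every bag has size at most 4, so the width is 4 − 1 = 3 and tw(G) ≤ 3. Conversely, {0, 3, 4, 5} is a clique of size 4, and the vertices of any clique must share a bag in every tree decomposition; so some bag has ≥ 4 vertices and tw(G) ≥ 3. The upper and lower bounds meet at 3, so that is the treewidth.

3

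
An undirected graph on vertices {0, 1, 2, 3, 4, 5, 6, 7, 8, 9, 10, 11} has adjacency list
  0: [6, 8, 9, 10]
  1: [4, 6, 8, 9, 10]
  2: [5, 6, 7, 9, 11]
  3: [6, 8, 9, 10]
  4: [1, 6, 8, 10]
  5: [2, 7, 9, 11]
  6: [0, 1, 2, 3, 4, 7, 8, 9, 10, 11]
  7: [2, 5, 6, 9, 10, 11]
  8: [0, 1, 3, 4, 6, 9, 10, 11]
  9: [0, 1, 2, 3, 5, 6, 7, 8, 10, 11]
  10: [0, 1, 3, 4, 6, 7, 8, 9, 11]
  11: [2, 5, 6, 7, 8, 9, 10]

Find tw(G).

4

A width-4 tree decomposition is:
Bags: B1 = {6, 8, 9, 10, 11}  B2 = {3, 6, 8, 9, 10}  B3 = {6, 7, 9, 10, 11}  B4 = {0, 6, 8, 9, 10}  B5 = {1, 6, 8, 9, 10}  B6 = {2, 6, 7, 9, 11}  B7 = {1, 4, 6, 8, 10}  B8 = {2, 5, 7, 9, 11}
Tree: B1–B2, B1–B3, B1–B4, B2–B5, B3–B6, B5–B7, B6–B8
Every bag has size at most 5, so the width is 5 − 1 = 4 and tw(G) ≤ 4. For the lower bound, the 5 vertices {2, 5, 7, 9, 11} are pairwise adjacent, and any tree decomposition puts a clique entirely inside one bag — forcing width ≥ 4. Therefore the treewidth is 4.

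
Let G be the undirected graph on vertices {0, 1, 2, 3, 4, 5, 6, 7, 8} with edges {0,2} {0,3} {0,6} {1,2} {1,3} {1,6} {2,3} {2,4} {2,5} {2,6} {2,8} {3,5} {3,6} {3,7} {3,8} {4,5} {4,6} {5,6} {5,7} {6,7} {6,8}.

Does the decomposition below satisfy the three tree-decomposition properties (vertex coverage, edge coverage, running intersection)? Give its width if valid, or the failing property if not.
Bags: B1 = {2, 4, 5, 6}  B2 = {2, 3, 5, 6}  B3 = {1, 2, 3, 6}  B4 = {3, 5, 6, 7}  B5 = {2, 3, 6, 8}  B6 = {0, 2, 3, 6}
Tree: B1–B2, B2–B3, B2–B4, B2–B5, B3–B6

Every vertex of G appears in some bag (union = {0, 1, 2, 3, 4, 5, 6, 7, 8}); every edge is covered by a bag; and for each vertex v the set of bags containing v is connected in the bag tree. The decomposition is therefore valid. The largest bag has 4 vertices, so the width is 3.

Yes; width 3.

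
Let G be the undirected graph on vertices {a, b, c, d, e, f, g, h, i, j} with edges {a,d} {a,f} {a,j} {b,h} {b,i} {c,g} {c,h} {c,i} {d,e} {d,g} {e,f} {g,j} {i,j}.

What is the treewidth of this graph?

A width-2 tree decomposition is:
Bags: B1 = {b, h, i}  B2 = {c, h, i}  B3 = {c, i, j}  B4 = {c, g, j}  B5 = {a, g, j}  B6 = {a, d, g}  B7 = {a, d, f}  B8 = {d, e, f}
Tree: B1–B2, B2–B3, B3–B4, B4–B5, B5–B6, B6–B7, B7–B8
The largest bag has 3 vertices, giving width 2; this decomposition certifies tw(G) ≤ 2. For the lower bound, G contains the cycle b–h–c–i–b, so G is not a forest; only forests have treewidth ≤ 1, hence tw(G) ≥ 2. Therefore the treewidth is 2.

2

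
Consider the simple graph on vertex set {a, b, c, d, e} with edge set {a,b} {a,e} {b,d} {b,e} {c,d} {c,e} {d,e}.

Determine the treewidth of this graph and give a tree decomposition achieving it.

Treewidth 2.
One such decomposition:
Bags: B1 = {a, b, e}  B2 = {b, d, e}  B3 = {c, d, e}
Tree: B1–B2, B2–B3

The largest bag has 3 vertices, giving width 2; this decomposition certifies tw(G) ≤ 2. Conversely, {c, d, e} is a clique of size 3, and the vertices of any clique must share a bag in every tree decomposition; so some bag has ≥ 3 vertices and tw(G) ≥ 2. Hence tw(G) = 2 exactly.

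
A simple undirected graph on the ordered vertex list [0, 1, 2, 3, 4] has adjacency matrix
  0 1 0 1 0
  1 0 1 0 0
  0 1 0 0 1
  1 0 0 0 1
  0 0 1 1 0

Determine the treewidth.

2

A width-2 tree decomposition is:
Bags: B1 = {0, 1, 3}  B2 = {1, 3, 4}  B3 = {1, 2, 4}
Tree: B1–B2, B2–B3
Every bag has size at most 3, so the width is 3 − 1 = 2 and tw(G) ≤ 2. For the lower bound, G contains the cycle 1–0–3–4–2–1, so G is not a forest; only forests have treewidth ≤ 1, hence tw(G) ≥ 2. The upper and lower bounds meet at 2, so that is the treewidth.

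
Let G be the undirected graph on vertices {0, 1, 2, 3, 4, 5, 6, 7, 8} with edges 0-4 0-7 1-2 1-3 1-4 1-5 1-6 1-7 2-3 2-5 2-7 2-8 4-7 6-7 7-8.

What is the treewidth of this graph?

2

A width-2 tree decomposition is:
Bags: B1 = {1, 4, 7}  B2 = {0, 4, 7}  B3 = {1, 2, 7}  B4 = {1, 6, 7}  B5 = {1, 2, 5}  B6 = {2, 7, 8}  B7 = {1, 2, 3}
Tree: B1–B2, B1–B3, B3–B4, B3–B5, B3–B6, B5–B7
The largest bag has 3 vertices, giving width 2; this decomposition certifies tw(G) ≤ 2. On the other hand G contains the 3-clique {0, 4, 7}. A clique must lie in a single bag of any decomposition, so no decomposition can have width below 2. Combining the bounds, tw(G) = 2.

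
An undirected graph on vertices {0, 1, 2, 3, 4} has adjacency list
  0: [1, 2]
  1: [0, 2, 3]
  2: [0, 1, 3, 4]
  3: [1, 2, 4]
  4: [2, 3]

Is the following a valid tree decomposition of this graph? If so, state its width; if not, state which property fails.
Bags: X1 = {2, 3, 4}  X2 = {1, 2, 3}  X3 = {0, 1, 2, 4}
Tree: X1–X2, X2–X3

A tree decomposition must satisfy three properties: every vertex lies in some bag; for every edge, both endpoints lie together in some bag; and for every vertex, the bags containing it form a connected subtree. Here bags containing vertex 4 are not connected in the tree, so the decomposition is invalid.

No — bags containing vertex 4 are not connected in the tree.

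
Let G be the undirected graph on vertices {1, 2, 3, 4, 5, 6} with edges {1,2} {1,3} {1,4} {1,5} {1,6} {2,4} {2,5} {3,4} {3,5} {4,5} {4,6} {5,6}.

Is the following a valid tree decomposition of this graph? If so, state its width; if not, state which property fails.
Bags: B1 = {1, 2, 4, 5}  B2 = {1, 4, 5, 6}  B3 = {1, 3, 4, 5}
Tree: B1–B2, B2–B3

Checking the three conditions: (i) the bags cover all of {1, 2, 3, 4, 5, 6}; (ii) for each edge, some bag contains both endpoints; (iii) the bags containing any fixed vertex form a subtree. All hold, so the decomposition is valid with width 4 − 1 = 3.

Yes; width 3.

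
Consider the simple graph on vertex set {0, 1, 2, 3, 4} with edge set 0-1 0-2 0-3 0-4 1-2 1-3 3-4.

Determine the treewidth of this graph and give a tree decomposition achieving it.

Treewidth 2.
Bags: B1 = {0, 1, 2}  B2 = {0, 1, 3}  B3 = {0, 3, 4}
Tree: B1–B2, B2–B3

Each bag holds 3 vertices, so the decomposition has width 2, which upper-bounds the treewidth. For the lower bound, the 3 vertices {0, 1, 2} are pairwise adjacent, and any tree decomposition puts a clique entirely inside one bag — forcing width ≥ 2. Hence tw(G) = 2 exactly.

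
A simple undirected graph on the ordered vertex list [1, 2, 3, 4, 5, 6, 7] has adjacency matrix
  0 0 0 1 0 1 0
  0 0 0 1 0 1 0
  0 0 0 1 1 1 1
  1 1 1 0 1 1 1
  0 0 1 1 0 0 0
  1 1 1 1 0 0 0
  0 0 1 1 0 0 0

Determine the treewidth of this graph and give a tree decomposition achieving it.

Every bag has size at most 3, so the width is 3 − 1 = 2 and tw(G) ≤ 2. For the lower bound, the 3 vertices {1, 4, 6} are pairwise adjacent, and any tree decomposition puts a clique entirely inside one bag — forcing width ≥ 2. The upper and lower bounds meet at 2, so that is the treewidth.

Treewidth 2.
One such decomposition:
Bags: B1 = {2, 4, 6}  B2 = {1, 4, 6}  B3 = {3, 4, 6}  B4 = {3, 4, 5}  B5 = {3, 4, 7}
Tree: B1–B2, B2–B3, B3–B4, B3–B5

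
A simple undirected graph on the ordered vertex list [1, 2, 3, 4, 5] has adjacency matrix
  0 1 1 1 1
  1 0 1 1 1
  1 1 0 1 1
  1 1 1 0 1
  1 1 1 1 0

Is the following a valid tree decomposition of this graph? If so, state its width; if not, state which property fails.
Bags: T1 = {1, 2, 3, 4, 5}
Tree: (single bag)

Yes; width 4.

Every vertex of G appears in some bag (union = {1, 2, 3, 4, 5}); every edge is covered by a bag; and for each vertex v the set of bags containing v is connected in the bag tree. The decomposition is therefore valid. The largest bag has 5 vertices, so the width is 4.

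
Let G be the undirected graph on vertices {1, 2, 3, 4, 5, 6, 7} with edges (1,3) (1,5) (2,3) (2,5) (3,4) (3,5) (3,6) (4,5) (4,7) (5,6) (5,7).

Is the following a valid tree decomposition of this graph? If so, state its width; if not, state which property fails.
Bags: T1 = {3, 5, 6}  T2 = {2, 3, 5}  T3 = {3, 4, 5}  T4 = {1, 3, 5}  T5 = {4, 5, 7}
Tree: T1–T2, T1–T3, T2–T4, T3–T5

Yes; width 2.

Every vertex of G appears in some bag (union = {1, 2, 3, 4, 5, 6, 7}); every edge is covered by a bag; and for each vertex v the set of bags containing v is connected in the bag tree. The decomposition is therefore valid. The largest bag has 3 vertices, so the width is 2.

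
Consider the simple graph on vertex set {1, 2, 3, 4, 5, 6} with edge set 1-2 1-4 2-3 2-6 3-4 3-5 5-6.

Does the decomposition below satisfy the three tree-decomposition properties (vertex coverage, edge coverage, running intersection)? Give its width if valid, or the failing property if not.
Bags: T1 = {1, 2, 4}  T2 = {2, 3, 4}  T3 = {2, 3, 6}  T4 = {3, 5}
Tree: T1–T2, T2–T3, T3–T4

No — edge (6,5) lies in no bag.

A tree decomposition must satisfy three properties: every vertex lies in some bag; for every edge, both endpoints lie together in some bag; and for every vertex, the bags containing it form a connected subtree. Here edge (6,5) lies in no bag, so the decomposition is invalid.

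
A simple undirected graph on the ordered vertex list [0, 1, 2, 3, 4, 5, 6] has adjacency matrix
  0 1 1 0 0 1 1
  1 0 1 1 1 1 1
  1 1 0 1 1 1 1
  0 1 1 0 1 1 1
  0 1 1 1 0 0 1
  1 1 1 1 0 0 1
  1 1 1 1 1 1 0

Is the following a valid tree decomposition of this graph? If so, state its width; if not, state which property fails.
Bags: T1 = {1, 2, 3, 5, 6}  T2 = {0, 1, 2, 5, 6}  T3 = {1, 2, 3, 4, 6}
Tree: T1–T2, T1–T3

Checking the three conditions: (i) the bags cover all of {0, 1, 2, 3, 4, 5, 6}; (ii) for each edge, some bag contains both endpoints; (iii) the bags containing any fixed vertex form a subtree. All hold, so the decomposition is valid with width 5 − 1 = 4.

Yes; width 4.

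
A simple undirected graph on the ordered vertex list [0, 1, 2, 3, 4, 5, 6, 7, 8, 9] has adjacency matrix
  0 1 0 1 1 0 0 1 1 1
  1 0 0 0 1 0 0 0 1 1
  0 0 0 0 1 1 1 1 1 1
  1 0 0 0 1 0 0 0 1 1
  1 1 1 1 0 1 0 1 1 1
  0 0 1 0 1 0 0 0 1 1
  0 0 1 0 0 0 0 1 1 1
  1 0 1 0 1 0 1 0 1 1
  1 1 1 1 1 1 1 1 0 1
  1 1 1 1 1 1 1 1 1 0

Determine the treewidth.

A width-4 tree decomposition is:
Bags: B1 = {2, 4, 7, 8, 9}  B2 = {0, 4, 7, 8, 9}  B3 = {2, 6, 7, 8, 9}  B4 = {0, 1, 4, 8, 9}  B5 = {2, 4, 5, 8, 9}  B6 = {0, 3, 4, 8, 9}
Tree: B1–B2, B1–B3, B2–B4, B1–B5, B2–B6
Each bag holds 5 vertices, so the decomposition has width 4, which upper-bounds the treewidth. For the lower bound, the 5 vertices {0, 1, 4, 8, 9} are pairwise adjacent, and any tree decomposition puts a clique entirely inside one bag — forcing width ≥ 4. The upper and lower bounds meet at 4, so that is the treewidth.

4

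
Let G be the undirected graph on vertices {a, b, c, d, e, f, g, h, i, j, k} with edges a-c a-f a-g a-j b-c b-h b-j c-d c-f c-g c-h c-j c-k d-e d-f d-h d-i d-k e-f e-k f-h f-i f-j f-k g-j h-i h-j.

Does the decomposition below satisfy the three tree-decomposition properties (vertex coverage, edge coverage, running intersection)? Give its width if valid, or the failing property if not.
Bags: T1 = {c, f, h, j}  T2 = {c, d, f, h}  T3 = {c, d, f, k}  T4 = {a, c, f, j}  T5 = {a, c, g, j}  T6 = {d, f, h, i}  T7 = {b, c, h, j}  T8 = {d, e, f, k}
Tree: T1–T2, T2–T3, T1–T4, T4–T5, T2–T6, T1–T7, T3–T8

Vertex coverage: the bags together contain {a, b, c, d, e, f, g, h, i, j, k}, the full vertex set. Edge coverage: each edge of G has both endpoints in at least one bag. Running intersection: for every vertex, the bags containing it form a connected subtree. All three properties hold, so this is a valid tree decomposition of width max|bag| − 1 = 3, and hence tw(G) ≤ 3.

Yes; width 3.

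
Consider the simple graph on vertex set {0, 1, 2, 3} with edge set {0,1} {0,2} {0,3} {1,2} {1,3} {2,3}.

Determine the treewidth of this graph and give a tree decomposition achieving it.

With just one bag of size 4, the width is 4 − 1 = 3, so tw(G) ≤ 3. Conversely, {0, 1, 2, 3} is a clique of size 4, and the vertices of any clique must share a bag in every tree decomposition; so some bag has ≥ 4 vertices and tw(G) ≥ 3. The upper and lower bounds meet at 3, so that is the treewidth.

Treewidth 3.
One such decomposition:
Bags: B1 = {0, 1, 2, 3}
Tree: (single bag)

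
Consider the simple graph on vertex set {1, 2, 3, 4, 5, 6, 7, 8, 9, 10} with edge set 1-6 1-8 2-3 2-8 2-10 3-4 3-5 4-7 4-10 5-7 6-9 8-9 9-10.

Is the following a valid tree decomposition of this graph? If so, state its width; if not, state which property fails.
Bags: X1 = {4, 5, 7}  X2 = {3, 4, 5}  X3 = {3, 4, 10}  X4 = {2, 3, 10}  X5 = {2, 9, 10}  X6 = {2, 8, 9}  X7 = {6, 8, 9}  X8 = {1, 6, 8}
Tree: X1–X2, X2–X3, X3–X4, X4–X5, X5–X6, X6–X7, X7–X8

Vertex coverage: the bags together contain {1, 2, 3, 4, 5, 6, 7, 8, 9, 10}, the full vertex set. Edge coverage: each edge of G has both endpoints in at least one bag. Running intersection: for every vertex, the bags containing it form a connected subtree. All three properties hold, so this is a valid tree decomposition of width max|bag| − 1 = 2, and hence tw(G) ≤ 2.

Yes; width 2.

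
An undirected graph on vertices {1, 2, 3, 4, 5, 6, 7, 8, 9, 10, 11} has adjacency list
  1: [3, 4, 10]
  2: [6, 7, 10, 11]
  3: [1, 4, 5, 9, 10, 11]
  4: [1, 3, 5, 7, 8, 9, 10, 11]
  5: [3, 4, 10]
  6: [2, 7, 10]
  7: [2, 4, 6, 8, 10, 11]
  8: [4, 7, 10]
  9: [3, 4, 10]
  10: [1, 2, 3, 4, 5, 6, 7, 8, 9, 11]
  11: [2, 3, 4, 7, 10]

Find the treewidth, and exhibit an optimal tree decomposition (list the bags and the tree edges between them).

The largest bag has 4 vertices, giving width 3; this decomposition certifies tw(G) ≤ 3. Conversely, {2, 7, 10, 11} is a clique of size 4, and the vertices of any clique must share a bag in every tree decomposition; so some bag has ≥ 4 vertices and tw(G) ≥ 3. Hence tw(G) = 3 exactly.

Treewidth 3.
One such decomposition:
Bags: B1 = {3, 4, 10, 11}  B2 = {3, 4, 9, 10}  B3 = {4, 7, 10, 11}  B4 = {4, 7, 8, 10}  B5 = {2, 7, 10, 11}  B6 = {3, 4, 5, 10}  B7 = {2, 6, 7, 10}  B8 = {1, 3, 4, 10}
Tree: B1–B2, B1–B3, B3–B4, B3–B5, B2–B6, B5–B7, B2–B8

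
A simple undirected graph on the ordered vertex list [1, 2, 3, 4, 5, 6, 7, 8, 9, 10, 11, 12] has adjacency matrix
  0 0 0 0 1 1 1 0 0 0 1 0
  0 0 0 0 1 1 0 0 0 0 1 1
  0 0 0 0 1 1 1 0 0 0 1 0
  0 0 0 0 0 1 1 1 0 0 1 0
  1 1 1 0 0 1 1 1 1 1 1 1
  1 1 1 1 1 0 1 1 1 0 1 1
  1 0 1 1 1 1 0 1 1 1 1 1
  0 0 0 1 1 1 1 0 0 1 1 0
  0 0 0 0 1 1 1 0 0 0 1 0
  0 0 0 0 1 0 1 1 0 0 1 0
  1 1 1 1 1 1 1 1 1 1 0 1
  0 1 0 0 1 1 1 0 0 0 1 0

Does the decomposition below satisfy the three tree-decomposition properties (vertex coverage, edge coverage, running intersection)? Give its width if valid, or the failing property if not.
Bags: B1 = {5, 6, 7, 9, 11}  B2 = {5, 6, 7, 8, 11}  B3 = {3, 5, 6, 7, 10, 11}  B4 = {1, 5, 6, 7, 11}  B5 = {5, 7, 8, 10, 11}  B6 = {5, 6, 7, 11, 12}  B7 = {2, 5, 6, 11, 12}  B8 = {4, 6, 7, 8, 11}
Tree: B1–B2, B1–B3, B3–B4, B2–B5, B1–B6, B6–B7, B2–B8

A tree decomposition must satisfy three properties: every vertex lies in some bag; for every edge, both endpoints lie together in some bag; and for every vertex, the bags containing it form a connected subtree. Here bags containing vertex 10 are not connected in the tree, so the decomposition is invalid.

No — bags containing vertex 10 are not connected in the tree.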